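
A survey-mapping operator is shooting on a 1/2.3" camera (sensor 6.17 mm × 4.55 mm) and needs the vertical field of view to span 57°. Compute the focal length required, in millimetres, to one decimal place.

4.2 mm

From α = 2·arctan(h/2f) we get f = h / (2·tan(α/2)).
With h = 4.55 mm and α/2 = 28.5°, tan(α/2) ≈ 0.54296, so f ≈ 4.55 / 1.08591 ≈ 4.1900 mm.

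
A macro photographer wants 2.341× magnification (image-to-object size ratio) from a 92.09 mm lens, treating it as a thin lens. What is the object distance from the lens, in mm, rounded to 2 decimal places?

With m = dᵢ/dₒ and 1/f = 1/dₒ + 1/dᵢ, substituting dᵢ = m·dₒ gives 1/f = (1 + 1/m)/dₒ, hence dₒ = f·(1 + 1/m).
dₒ = 92.09 × (1 + 1/2.341) = 92.09 × 1.42717 ≈ 131.428 mm.

131.43 mm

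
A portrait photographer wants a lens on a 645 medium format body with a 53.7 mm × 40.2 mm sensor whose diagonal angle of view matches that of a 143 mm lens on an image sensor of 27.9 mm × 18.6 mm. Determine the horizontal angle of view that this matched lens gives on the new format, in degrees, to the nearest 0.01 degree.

10.72°

Sensor diagonal = √(27.9² + 18.6²) = √1124.3700 ≈ 33.5316 mm.
Sensor diagonal = √(53.7² + 40.2²) = √4499.7300 ≈ 67.0800 mm.
Equal diagonal AOV ⇒ f₂ = f₁ · 67.0800/33.5316 = 143 × 2.00050 ≈ 286.0715 mm.
Horizontal AOV on the new format = 2·arctan(53.7 / (2 × 286.0715)) = 2·arctan(0.09386) ≈ 10.7239°.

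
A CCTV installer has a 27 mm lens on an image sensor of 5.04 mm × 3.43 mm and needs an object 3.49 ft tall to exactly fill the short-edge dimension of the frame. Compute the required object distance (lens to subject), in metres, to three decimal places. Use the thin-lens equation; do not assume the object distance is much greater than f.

8.401 m

W: 3.49 ft × 304.8 mm/ft = 1063.75 mm.
Magnification m = h/W = dᵢ/dₒ; combined with 1/f = 1/dₒ + 1/dᵢ this gives dₒ = f·(1 + W/h).
dₒ = 27 mm × (1 + 1063.75/3.43) = 27 × 311.1318 ≈ 8400.558 mm = 8.40056 m.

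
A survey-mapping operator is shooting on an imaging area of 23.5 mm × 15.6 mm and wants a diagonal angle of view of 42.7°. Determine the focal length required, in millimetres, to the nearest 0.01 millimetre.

Sensor diagonal = √(23.5² + 15.6²) = √795.6100 ≈ 28.2066 mm.
From α = 2·arctan(d/2f) we get f = d / (2·tan(α/2)).
With d = 28.2066 mm and α/2 = 21.35°, tan(α/2) ≈ 0.39089, so f ≈ 28.2066 / 0.78178 ≈ 36.0800 mm.

36.08 mm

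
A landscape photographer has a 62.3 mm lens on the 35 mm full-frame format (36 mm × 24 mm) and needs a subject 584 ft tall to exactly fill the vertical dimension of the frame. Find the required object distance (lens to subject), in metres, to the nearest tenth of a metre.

W: 584 ft × 304.8 mm/ft = 178003.19 mm.
Magnification m = h/W = dᵢ/dₒ; combined with 1/f = 1/dₒ + 1/dᵢ this gives dₒ = f·(1 + W/h).
dₒ = 62.3 mm × (1 + 178003/24) = 62.3 × 7417.7998 ≈ 462128.925 mm = 462.129 m.

462.1 m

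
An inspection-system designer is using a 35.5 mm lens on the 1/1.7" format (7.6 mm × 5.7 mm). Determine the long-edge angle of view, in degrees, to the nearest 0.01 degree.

Angle of view α = 2·arctan(w/2f) with w = 7.6 mm and f = 35.5 mm.
w/2f = 0.10704; arctan(0.10704) ≈ 6.1098°, so α ≈ 12.2196°.

12.22°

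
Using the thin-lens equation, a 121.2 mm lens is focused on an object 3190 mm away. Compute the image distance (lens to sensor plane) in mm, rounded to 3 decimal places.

125.987 mm

1/dᵢ = 1/f − 1/dₒ = 1/121.2 − 1/3190 = 0.0079373 mm⁻¹.
dᵢ = 1/0.0079373 ≈ 125.9867 mm.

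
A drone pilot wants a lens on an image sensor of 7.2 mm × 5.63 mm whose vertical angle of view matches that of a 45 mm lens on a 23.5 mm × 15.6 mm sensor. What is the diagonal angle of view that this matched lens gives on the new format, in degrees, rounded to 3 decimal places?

Equal vertical AOV ⇒ f₂ = f₁ · 5.63/15.6 = 45 × 0.36090 ≈ 16.2404 mm.
Sensor diagonal = √(7.2² + 5.63²) = √83.5369 ≈ 9.1399 mm.
Diagonal AOV on the new format = 2·arctan(9.1399 / (2 × 16.2404)) = 2·arctan(0.28139) ≈ 31.4324°.

31.432°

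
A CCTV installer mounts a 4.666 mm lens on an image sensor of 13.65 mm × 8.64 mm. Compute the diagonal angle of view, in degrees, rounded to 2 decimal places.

119.97°

Sensor diagonal = √(13.65² + 8.64²) = √260.9721 ≈ 16.1546 mm.
Angle of view α = 2·arctan(d/2f) with d = 16.1546 mm and f = 4.666 mm.
d/2f = 1.73110; arctan(1.73110) ≈ 59.9864°, so α ≈ 119.9728°.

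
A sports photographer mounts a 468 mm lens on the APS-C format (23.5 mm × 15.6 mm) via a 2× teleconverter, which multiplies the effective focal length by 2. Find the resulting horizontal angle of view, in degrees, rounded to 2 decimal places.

1.44°

Effective focal length f = 468 × 2 = 936 mm.
α = 2·arctan(23.5 / (2 × 936)) = 2·arctan(0.01255) ≈ 1.4384°.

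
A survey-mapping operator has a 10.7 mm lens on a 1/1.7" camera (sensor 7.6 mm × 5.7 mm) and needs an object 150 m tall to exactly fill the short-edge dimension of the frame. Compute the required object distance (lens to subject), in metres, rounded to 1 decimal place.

281.6 m

W: 150 m = 150000 mm.
Magnification m = h/W = dᵢ/dₒ; combined with 1/f = 1/dₒ + 1/dᵢ this gives dₒ = f·(1 + W/h).
dₒ = 10.7 mm × (1 + 150000/5.7) = 10.7 × 26316.7895 ≈ 281589.647 mm = 281.59 m.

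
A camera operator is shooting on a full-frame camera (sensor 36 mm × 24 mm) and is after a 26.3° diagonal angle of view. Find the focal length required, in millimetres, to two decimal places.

92.60 mm

Sensor diagonal = √(36² + 24²) = √1872.0000 ≈ 43.2666 mm.
From α = 2·arctan(d/2f) we get f = d / (2·tan(α/2)).
With d = 43.2666 mm and α/2 = 13.15°, tan(α/2) ≈ 0.23363, so f ≈ 43.2666 / 0.46725 ≈ 92.5975 mm.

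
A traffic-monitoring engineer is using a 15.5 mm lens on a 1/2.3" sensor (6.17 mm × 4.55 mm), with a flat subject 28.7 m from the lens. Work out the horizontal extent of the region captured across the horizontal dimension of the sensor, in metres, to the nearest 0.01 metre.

11.42 m

dₒ: 28.7 m = 28700 mm.
Similar triangles through the lens centre give W/dₒ = w/dᵢ; with 1/f = 1/dₒ + 1/dᵢ this gives W = w·(dₒ − f)/f.
W = 6.17 mm × (28700 − 15.5) / 15.5 = 6.17 × 1850.6129 ≈ 11418.282 mm = 11.4183 m.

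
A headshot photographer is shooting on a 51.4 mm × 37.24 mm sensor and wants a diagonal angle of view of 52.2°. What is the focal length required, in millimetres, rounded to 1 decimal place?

Sensor diagonal = √(51.4² + 37.24²) = √4028.7776 ≈ 63.4727 mm.
From α = 2·arctan(d/2f) we get f = d / (2·tan(α/2)).
With d = 63.4727 mm and α/2 = 26.1°, tan(α/2) ≈ 0.48989, so f ≈ 63.4727 / 0.97979 ≈ 64.7819 mm.

64.8 mm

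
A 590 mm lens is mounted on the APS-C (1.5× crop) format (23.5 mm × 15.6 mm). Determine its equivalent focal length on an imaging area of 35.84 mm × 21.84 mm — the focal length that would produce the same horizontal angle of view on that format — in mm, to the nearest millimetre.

Equal angle of view means equal width/f ratio, so f₂ = f₁ · (width₂/width₁) = 590 × 35.84/23.5.
f₂ = 590 × 1.52511 ≈ 899.813 mm.

900 mm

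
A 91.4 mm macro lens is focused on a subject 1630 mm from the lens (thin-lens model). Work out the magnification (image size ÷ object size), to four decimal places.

Thin lens: 1/f = 1/dₒ + 1/dᵢ → 1/dᵢ = 1/91.4 − 1/1630 = 0.0103274 mm⁻¹, so dᵢ ≈ 96.8296 mm.
Magnification m = dᵢ/dₒ = 96.8296/1630 ≈ 0.05940.

0.0594×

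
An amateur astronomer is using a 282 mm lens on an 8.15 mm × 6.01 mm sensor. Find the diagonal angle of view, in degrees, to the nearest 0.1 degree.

2.1°

Sensor diagonal = √(8.15² + 6.01²) = √102.5426 ≈ 10.1263 mm.
Angle of view α = 2·arctan(d/2f) with d = 10.1263 mm and f = 282 mm.
d/2f = 0.01795; arctan(0.01795) ≈ 1.0286°, so α ≈ 2.0572°.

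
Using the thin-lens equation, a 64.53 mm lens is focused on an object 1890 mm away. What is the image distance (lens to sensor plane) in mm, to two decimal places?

66.81 mm

1/dᵢ = 1/f − 1/dₒ = 1/64.53 − 1/1890 = 0.0149676 mm⁻¹.
dᵢ = 1/0.0149676 ≈ 66.8111 mm.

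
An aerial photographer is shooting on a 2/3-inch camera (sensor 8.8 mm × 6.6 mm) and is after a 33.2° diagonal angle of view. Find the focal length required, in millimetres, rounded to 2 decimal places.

18.45 mm

Sensor diagonal = √(8.8² + 6.6²) = √121.0000 ≈ 11.0000 mm.
From α = 2·arctan(d/2f) we get f = d / (2·tan(α/2)).
With d = 11.0000 mm and α/2 = 16.6°, tan(α/2) ≈ 0.29811, so f ≈ 11.0000 / 0.59623 ≈ 18.4494 mm.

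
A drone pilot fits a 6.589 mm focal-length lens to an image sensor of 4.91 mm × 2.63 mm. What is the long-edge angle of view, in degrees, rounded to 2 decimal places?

40.87°

Angle of view α = 2·arctan(w/2f) with w = 4.91 mm and f = 6.589 mm.
w/2f = 0.37259; arctan(0.37259) ≈ 20.4349°, so α ≈ 40.8698°.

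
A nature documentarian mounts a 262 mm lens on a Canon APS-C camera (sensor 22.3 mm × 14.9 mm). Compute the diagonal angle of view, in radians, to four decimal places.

Sensor diagonal = √(22.3² + 14.9²) = √719.3000 ≈ 26.8198 mm.
Angle of view α = 2·arctan(d/2f) with d = 26.8198 mm and f = 262 mm.
d/2f = 0.05118; arctan(0.05118) ≈ 0.0511 rad, so α ≈ 0.1023 rad.

0.1023 rad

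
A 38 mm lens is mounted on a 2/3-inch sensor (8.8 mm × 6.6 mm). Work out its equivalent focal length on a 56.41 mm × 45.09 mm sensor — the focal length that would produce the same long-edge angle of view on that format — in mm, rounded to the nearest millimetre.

Equal angle of view means equal width/f ratio, so f₂ = f₁ · (width₂/width₁) = 38 × 56.41/8.8.
f₂ = 38 × 6.41023 ≈ 243.589 mm.

244 mm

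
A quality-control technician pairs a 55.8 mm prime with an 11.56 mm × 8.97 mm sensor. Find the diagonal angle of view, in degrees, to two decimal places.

14.94°

Sensor diagonal = √(11.56² + 8.97²) = √214.0945 ≈ 14.6320 mm.
Angle of view α = 2·arctan(d/2f) with d = 14.6320 mm and f = 55.8 mm.
d/2f = 0.13111; arctan(0.13111) ≈ 7.4695°, so α ≈ 14.9390°.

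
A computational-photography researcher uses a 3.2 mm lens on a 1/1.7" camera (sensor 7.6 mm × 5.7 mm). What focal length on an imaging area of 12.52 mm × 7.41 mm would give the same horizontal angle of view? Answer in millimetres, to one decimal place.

5.3 mm

Equal angle of view means equal width/f ratio, so f₂ = f₁ · (width₂/width₁) = 3.2 × 12.52/7.6.
f₂ = 3.2 × 1.64737 ≈ 5.272 mm.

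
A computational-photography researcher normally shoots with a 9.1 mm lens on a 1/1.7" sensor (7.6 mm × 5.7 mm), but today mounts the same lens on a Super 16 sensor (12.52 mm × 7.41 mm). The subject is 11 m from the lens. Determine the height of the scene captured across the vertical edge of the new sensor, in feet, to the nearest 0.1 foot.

The focal length stays 9.1 mm; the relevant sensor dimension is now h = 7.41 mm. Object distance dₒ = 11 m = 11000 mm.
Thin-lens field height W = h·(dₒ − f)/f = 7.41 × (11000 − 9.1)/9.1 ≈ 8949.733 mm = 8949.733/304.8 ft = 29.3626 ft.

29.4 ft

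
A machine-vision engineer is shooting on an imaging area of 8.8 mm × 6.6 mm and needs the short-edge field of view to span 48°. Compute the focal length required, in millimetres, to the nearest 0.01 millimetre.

From α = 2·arctan(h/2f) we get f = h / (2·tan(α/2)).
With h = 6.6 mm and α/2 = 24°, tan(α/2) ≈ 0.44523, so f ≈ 6.6 / 0.89046 ≈ 7.4119 mm.

7.41 mm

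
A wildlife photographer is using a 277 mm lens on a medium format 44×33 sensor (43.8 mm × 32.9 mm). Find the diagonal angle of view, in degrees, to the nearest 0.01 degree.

Sensor diagonal = √(43.8² + 32.9²) = √3000.8500 ≈ 54.7800 mm.
Angle of view α = 2·arctan(d/2f) with d = 54.7800 mm and f = 277 mm.
d/2f = 0.09888; arctan(0.09888) ≈ 5.6471°, so α ≈ 11.2942°.

11.29°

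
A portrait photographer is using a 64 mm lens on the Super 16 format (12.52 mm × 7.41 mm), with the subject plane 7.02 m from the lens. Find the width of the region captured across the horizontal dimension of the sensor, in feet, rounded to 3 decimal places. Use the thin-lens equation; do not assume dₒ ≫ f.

dₒ: 7.02 m = 7020 mm.
Similar triangles through the lens centre give W/dₒ = w/dᵢ; with 1/f = 1/dₒ + 1/dᵢ this gives W = w·(dₒ − f)/f.
W = 12.52 mm × (7020 − 64) / 64 = 12.52 × 108.6875 ≈ 1360.767 mm = 1360.767/304.8 ft = 4.46446 ft.

4.464 ft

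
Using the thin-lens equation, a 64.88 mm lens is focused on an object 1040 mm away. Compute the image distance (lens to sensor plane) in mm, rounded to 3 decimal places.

69.197 mm

1/dᵢ = 1/f − 1/dₒ = 1/64.88 − 1/1040 = 0.0144515 mm⁻¹.
dᵢ = 1/0.0144515 ≈ 69.1968 mm.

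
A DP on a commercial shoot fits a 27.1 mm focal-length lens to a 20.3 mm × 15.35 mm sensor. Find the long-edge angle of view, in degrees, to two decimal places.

41.07°

Angle of view α = 2·arctan(w/2f) with w = 20.3 mm and f = 27.1 mm.
w/2f = 0.37454; arctan(0.37454) ≈ 20.5329°, so α ≈ 41.0657°.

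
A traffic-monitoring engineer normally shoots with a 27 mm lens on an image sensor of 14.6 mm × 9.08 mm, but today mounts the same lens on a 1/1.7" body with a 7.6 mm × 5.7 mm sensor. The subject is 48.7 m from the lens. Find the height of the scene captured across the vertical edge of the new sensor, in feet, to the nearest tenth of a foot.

33.7 ft

The focal length stays 27 mm; the relevant sensor dimension is now h = 5.7 mm. Object distance dₒ = 48.7 m = 48700 mm.
Thin-lens field height W = h·(dₒ − f)/f = 5.7 × (48700 − 27)/27 ≈ 10275.411 mm = 10275.411/304.8 ft = 33.712 ft.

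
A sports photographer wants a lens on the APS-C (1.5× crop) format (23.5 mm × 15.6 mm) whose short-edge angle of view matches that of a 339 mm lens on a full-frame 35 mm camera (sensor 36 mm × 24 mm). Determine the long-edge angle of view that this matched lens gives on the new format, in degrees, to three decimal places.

6.105°

Equal short-edge AOV ⇒ f₂ = f₁ · 15.6/24 = 339 × 0.65000 ≈ 220.3500 mm.
Long-edge AOV on the new format = 2·arctan(23.5 / (2 × 220.3500)) = 2·arctan(0.05332) ≈ 6.1047°.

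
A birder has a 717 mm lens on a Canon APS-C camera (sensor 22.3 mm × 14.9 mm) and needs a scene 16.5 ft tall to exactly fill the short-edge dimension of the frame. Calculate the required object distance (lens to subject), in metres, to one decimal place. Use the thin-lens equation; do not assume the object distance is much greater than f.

242.7 m

W: 16.5 ft × 304.8 mm/ft = 5029.20 mm.
Magnification m = h/W = dᵢ/dₒ; combined with 1/f = 1/dₒ + 1/dᵢ this gives dₒ = f·(1 + W/h).
dₒ = 717 mm × (1 + 5029.2/14.9) = 717 × 338.5302 ≈ 242726.147 mm = 242.726 m.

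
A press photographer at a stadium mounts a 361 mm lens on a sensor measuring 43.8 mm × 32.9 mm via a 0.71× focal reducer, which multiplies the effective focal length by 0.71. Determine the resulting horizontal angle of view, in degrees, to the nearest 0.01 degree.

9.77°

Effective focal length f = 361 × 0.71 = 256.31 mm.
α = 2·arctan(43.8 / (2 × 256.31)) = 2·arctan(0.08544) ≈ 9.7674°.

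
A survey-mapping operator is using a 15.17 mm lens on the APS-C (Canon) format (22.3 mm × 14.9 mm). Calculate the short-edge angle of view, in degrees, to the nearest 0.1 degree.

Angle of view α = 2·arctan(h/2f) with h = 14.9 mm and f = 15.17 mm.
h/2f = 0.49110; arctan(0.49110) ≈ 26.1557°, so α ≈ 52.3114°.

52.3°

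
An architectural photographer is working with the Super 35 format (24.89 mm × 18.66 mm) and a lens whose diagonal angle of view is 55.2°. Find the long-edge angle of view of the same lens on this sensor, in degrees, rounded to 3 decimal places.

45.398°

Sensor diagonal = √(24.89² + 18.66²) = √967.7077 ≈ 31.1080 mm.
From the diagonal AOV: f = 31.1080 / (2·tan(27.6°)) = 31.1080 / 1.04557 ≈ 29.7521 mm.
Long-edge AOV = 2·arctan(24.89 / (2 × 29.7521)) = 2·arctan(0.41829) ≈ 45.3982°.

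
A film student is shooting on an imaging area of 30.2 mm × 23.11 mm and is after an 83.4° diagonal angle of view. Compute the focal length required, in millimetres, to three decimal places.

Sensor diagonal = √(30.2² + 23.11²) = √1446.1121 ≈ 38.0278 mm.
From α = 2·arctan(d/2f) we get f = d / (2·tan(α/2)).
With d = 38.0278 mm and α/2 = 41.7°, tan(α/2) ≈ 0.89097, so f ≈ 38.0278 / 1.78193 ≈ 21.3407 mm.

21.341 mm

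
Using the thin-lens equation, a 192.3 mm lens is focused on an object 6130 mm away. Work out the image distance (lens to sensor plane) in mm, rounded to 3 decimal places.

198.528 mm

1/dᵢ = 1/f − 1/dₒ = 1/192.3 − 1/6130 = 0.0050371 mm⁻¹.
dᵢ = 1/0.0050371 ≈ 198.5279 mm.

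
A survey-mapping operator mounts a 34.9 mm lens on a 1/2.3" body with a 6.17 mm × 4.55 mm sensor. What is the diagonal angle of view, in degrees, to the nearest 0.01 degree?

12.54°

Sensor diagonal = √(6.17² + 4.55²) = √58.7714 ≈ 7.6663 mm.
Angle of view α = 2·arctan(d/2f) with d = 7.6663 mm and f = 34.9 mm.
d/2f = 0.10983; arctan(0.10983) ≈ 6.2678°, so α ≈ 12.5355°.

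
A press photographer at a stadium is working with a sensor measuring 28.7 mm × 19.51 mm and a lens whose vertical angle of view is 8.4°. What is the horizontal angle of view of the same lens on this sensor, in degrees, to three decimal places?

From the vertical AOV: f = 19.51 / (2·tan(4.2°)) = 19.51 / 0.14687 ≈ 132.8378 mm.
Horizontal AOV = 2·arctan(28.7 / (2 × 132.8378)) = 2·arctan(0.10803) ≈ 12.3311°.

12.331°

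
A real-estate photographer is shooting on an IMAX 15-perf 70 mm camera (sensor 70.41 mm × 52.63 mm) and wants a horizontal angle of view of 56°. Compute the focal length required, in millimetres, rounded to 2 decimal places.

66.21 mm

From α = 2·arctan(w/2f) we get f = w / (2·tan(α/2)).
With w = 70.41 mm and α/2 = 28°, tan(α/2) ≈ 0.53171, so f ≈ 70.41 / 1.06342 ≈ 66.2110 mm.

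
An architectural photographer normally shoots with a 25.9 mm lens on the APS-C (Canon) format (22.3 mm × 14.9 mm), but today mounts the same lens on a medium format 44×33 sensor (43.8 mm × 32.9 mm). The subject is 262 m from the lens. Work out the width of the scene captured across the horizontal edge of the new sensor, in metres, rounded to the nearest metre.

The focal length stays 25.9 mm; the relevant sensor dimension is now w = 43.8 mm. Object distance dₒ = 262 m = 262000 mm.
Thin-lens field width W = w·(dₒ − f)/f = 43.8 × (262000 − 25.9)/25.9 ≈ 443029.559 mm = 443.03 m.

443 m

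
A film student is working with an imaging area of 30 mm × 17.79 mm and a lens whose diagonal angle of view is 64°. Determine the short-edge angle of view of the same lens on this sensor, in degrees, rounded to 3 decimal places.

Sensor diagonal = √(30² + 17.79²) = √1216.4841 ≈ 34.8781 mm.
From the diagonal AOV: f = 34.8781 / (2·tan(32°)) = 34.8781 / 1.24974 ≈ 27.9083 mm.
Short-edge AOV = 2·arctan(17.79 / (2 × 27.9083)) = 2·arctan(0.31872) ≈ 35.3564°.

35.356°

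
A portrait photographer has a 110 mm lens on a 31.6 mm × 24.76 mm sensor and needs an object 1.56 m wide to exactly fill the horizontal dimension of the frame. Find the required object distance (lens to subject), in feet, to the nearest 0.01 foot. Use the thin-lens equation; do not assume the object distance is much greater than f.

18.18 ft

W: 1.56 m = 1560 mm.
Magnification m = w/W = dᵢ/dₒ; combined with 1/f = 1/dₒ + 1/dᵢ this gives dₒ = f·(1 + W/w).
dₒ = 110 mm × (1 + 1560/31.6) = 110 × 50.3671 ≈ 5540.380 mm = 5540.380/304.8 ft = 18.1771 ft.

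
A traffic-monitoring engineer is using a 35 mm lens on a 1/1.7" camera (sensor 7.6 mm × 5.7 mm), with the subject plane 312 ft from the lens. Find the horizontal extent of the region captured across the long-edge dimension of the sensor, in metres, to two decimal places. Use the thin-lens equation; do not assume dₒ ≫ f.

dₒ: 312 ft × 304.8 mm/ft = 95097.60 mm.
Similar triangles through the lens centre give W/dₒ = w/dᵢ; with 1/f = 1/dₒ + 1/dᵢ this gives W = w·(dₒ − f)/f.
W = 7.6 mm × (95097.6 − 35) / 35 = 7.6 × 2716.0742 ≈ 20642.164 mm = 20.6422 m.

20.64 m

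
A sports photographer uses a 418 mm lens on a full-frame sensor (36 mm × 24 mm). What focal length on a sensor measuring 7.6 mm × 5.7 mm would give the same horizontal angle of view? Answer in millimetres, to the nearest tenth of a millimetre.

Equal angle of view means equal width/f ratio, so f₂ = f₁ · (width₂/width₁) = 418 × 7.6/36.
f₂ = 418 × 0.21111 ≈ 88.244 mm.

88.2 mm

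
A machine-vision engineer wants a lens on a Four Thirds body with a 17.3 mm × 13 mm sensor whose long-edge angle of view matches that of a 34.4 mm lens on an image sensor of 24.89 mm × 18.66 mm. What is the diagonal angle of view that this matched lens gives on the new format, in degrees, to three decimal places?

48.696°

Equal long-edge AOV ⇒ f₂ = f₁ · 17.3/24.89 = 34.4 × 0.69506 ≈ 23.9100 mm.
Sensor diagonal = √(17.3² + 13²) = √468.2900 ≈ 21.6400 mm.
Diagonal AOV on the new format = 2·arctan(21.6400 / (2 × 23.9100)) = 2·arctan(0.45253) ≈ 48.6964°.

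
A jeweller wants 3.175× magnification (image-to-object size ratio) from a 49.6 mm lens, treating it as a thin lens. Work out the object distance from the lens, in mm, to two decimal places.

65.22 mm

With m = dᵢ/dₒ and 1/f = 1/dₒ + 1/dᵢ, substituting dᵢ = m·dₒ gives 1/f = (1 + 1/m)/dₒ, hence dₒ = f·(1 + 1/m).
dₒ = 49.6 × (1 + 1/3.175) = 49.6 × 1.31496 ≈ 65.222 mm.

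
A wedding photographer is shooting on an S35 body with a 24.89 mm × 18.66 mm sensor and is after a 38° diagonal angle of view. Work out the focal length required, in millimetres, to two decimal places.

45.17 mm

Sensor diagonal = √(24.89² + 18.66²) = √967.7077 ≈ 31.1080 mm.
From α = 2·arctan(d/2f) we get f = d / (2·tan(α/2)).
With d = 31.1080 mm and α/2 = 19°, tan(α/2) ≈ 0.34433, so f ≈ 31.1080 / 0.68866 ≈ 45.1721 mm.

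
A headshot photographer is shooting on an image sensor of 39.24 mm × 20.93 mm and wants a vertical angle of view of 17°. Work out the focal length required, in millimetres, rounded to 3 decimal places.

From α = 2·arctan(h/2f) we get f = h / (2·tan(α/2)).
With h = 20.93 mm and α/2 = 8.5°, tan(α/2) ≈ 0.14945, so f ≈ 20.93 / 0.29890 ≈ 70.0230 mm.

70.023 mm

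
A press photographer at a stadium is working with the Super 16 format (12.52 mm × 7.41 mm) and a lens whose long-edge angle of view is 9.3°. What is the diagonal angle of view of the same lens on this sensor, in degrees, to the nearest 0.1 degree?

10.8°

From the long-edge AOV: f = 12.52 / (2·tan(4.65°)) = 12.52 / 0.16267 ≈ 76.9642 mm.
Sensor diagonal = √(12.52² + 7.41²) = √211.6585 ≈ 14.5485 mm.
Diagonal AOV = 2·arctan(14.5485 / (2 × 76.9642)) = 2·arctan(0.09451) ≈ 10.7985°.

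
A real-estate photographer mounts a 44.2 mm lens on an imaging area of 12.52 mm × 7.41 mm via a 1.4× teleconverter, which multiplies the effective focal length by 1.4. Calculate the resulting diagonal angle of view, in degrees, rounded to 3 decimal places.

Effective focal length f = 44.2 × 1.4 = 61.88 mm.
Sensor diagonal = √(12.52² + 7.41²) = √211.6585 ≈ 14.5485 mm.
α = 2·arctan(14.548 / (2 × 61.88)) = 2·arctan(0.11755) ≈ 13.4092°.

13.409°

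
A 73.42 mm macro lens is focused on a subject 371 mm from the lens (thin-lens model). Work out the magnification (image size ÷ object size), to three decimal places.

Thin lens: 1/f = 1/dₒ + 1/dᵢ → 1/dᵢ = 1/73.42 − 1/371 = 0.0109248 mm⁻¹, so dᵢ ≈ 91.5344 mm.
Magnification m = dᵢ/dₒ = 91.5344/371 ≈ 0.24672.

0.247×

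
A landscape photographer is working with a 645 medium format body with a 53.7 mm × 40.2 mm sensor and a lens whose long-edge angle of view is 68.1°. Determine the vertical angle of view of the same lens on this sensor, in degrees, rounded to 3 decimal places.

53.669°

From the long-edge AOV: f = 53.7 / (2·tan(34.05°)) = 53.7 / 1.35156 ≈ 39.7319 mm.
Vertical AOV = 2·arctan(40.2 / (2 × 39.7319)) = 2·arctan(0.50589) ≈ 53.6688°.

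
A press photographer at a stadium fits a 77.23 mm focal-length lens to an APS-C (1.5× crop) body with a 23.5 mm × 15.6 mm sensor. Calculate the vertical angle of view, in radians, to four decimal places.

0.2013 rad

Angle of view α = 2·arctan(h/2f) with h = 15.6 mm and f = 77.23 mm.
h/2f = 0.10100; arctan(0.10100) ≈ 0.1007 rad, so α ≈ 0.2013 rad.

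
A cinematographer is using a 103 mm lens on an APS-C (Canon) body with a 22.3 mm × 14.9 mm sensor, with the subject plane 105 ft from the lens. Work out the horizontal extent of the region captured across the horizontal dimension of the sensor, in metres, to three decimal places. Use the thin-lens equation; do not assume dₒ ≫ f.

dₒ: 105 ft × 304.8 mm/ft = 32004.00 mm.
Similar triangles through the lens centre give W/dₒ = w/dᵢ; with 1/f = 1/dₒ + 1/dᵢ this gives W = w·(dₒ − f)/f.
W = 22.3 mm × (32004 − 103) / 103 = 22.3 × 309.7184 ≈ 6906.721 mm = 6.90672 m.

6.907 m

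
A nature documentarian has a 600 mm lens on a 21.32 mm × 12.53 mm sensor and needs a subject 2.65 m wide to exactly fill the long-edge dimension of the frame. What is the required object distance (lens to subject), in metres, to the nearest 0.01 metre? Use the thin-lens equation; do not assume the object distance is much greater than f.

W: 2.65 m = 2650 mm.
Magnification m = w/W = dᵢ/dₒ; combined with 1/f = 1/dₒ + 1/dᵢ this gives dₒ = f·(1 + W/w).
dₒ = 600 mm × (1 + 2650/21.32) = 600 × 125.2964 ≈ 75177.861 mm = 75.1779 m.

75.18 m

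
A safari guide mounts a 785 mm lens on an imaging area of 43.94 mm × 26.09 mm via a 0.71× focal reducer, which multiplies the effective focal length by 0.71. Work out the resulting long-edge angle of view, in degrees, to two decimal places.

Effective focal length f = 785 × 0.71 = 557.35 mm.
α = 2·arctan(43.94 / (2 × 557.35)) = 2·arctan(0.03942) ≈ 4.5147°.

4.51°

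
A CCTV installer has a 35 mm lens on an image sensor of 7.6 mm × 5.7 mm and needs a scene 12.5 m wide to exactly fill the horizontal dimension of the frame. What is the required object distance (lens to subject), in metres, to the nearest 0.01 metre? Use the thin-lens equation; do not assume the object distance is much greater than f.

W: 12.5 m = 12500 mm.
Magnification m = w/W = dᵢ/dₒ; combined with 1/f = 1/dₒ + 1/dᵢ this gives dₒ = f·(1 + W/w).
dₒ = 35 mm × (1 + 12500/7.6) = 35 × 1645.7368 ≈ 57600.789 mm = 57.6008 m.

57.60 m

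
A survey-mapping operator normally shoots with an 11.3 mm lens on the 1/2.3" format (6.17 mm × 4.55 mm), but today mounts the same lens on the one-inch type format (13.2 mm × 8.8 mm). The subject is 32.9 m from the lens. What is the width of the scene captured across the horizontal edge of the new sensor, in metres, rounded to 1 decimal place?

38.4 m

The focal length stays 11.3 mm; the relevant sensor dimension is now w = 13.2 mm. Object distance dₒ = 32.9 m = 32900 mm.
Thin-lens field width W = w·(dₒ − f)/f = 13.2 × (32900 − 11.3)/11.3 ≈ 38418.658 mm = 38.4187 m.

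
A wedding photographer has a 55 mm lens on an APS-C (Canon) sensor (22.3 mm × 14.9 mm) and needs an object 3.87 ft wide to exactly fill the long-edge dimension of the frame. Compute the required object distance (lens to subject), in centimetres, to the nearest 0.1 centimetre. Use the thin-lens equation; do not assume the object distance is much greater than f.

W: 3.87 ft × 304.8 mm/ft = 1179.58 mm.
Magnification m = w/W = dᵢ/dₒ; combined with 1/f = 1/dₒ + 1/dᵢ this gives dₒ = f·(1 + W/w).
dₒ = 55 mm × (1 + 1179.58/22.3) = 55 × 53.8958 ≈ 2964.268 mm = 296.427 cm.

296.4 cm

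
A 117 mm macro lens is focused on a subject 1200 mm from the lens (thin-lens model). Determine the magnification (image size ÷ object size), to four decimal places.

0.1080×

Thin lens: 1/f = 1/dₒ + 1/dᵢ → 1/dᵢ = 1/117 − 1/1200 = 0.0077137 mm⁻¹, so dᵢ ≈ 129.6399 mm.
Magnification m = dᵢ/dₒ = 129.6399/1200 ≈ 0.10803.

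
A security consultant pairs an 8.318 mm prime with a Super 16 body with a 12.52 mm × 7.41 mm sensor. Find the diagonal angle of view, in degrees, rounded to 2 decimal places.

Sensor diagonal = √(12.52² + 7.41²) = √211.6585 ≈ 14.5485 mm.
Angle of view α = 2·arctan(d/2f) with d = 14.5485 mm and f = 8.318 mm.
d/2f = 0.87452; arctan(0.87452) ≈ 41.1703°, so α ≈ 82.3406°.

82.34°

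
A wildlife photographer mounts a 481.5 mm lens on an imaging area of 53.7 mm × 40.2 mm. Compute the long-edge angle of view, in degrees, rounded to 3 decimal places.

Angle of view α = 2·arctan(w/2f) with w = 53.7 mm and f = 481.5 mm.
w/2f = 0.05576; arctan(0.05576) ≈ 3.1917°, so α ≈ 6.3834°.

6.383°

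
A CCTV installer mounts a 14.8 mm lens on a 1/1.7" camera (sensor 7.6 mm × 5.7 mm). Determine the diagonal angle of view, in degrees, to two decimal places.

35.59°

Sensor diagonal = √(7.6² + 5.7²) = √90.2500 ≈ 9.5000 mm.
Angle of view α = 2·arctan(d/2f) with d = 9.5000 mm and f = 14.8 mm.
d/2f = 0.32095; arctan(0.32095) ≈ 17.7938°, so α ≈ 35.5876°.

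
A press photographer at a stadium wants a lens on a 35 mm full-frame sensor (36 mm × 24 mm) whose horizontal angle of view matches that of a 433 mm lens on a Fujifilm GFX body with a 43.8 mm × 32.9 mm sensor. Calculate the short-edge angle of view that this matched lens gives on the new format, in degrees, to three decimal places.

Equal horizontal AOV ⇒ f₂ = f₁ · 36/43.8 = 433 × 0.82192 ≈ 355.8904 mm.
Short-edge AOV on the new format = 2·arctan(24 / (2 × 355.8904)) = 2·arctan(0.03372) ≈ 3.8624°.

3.862°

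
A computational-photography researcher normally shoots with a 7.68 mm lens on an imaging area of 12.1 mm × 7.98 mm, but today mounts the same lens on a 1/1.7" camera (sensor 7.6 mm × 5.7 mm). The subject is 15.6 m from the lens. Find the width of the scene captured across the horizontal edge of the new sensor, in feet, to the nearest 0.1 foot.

The focal length stays 7.68 mm; the relevant sensor dimension is now w = 7.6 mm. Object distance dₒ = 15.6 m = 15600 mm.
Thin-lens field width W = w·(dₒ − f)/f = 7.6 × (15600 − 7.68)/7.68 ≈ 15429.900 mm = 15429.900/304.8 ft = 50.623 ft.

50.6 ft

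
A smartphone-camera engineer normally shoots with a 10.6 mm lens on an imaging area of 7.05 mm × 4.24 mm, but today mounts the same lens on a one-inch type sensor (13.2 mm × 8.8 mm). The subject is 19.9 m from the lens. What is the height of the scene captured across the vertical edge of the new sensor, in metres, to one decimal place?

The focal length stays 10.6 mm; the relevant sensor dimension is now h = 8.8 mm. Object distance dₒ = 19.9 m = 19900 mm.
Thin-lens field height W = h·(dₒ − f)/f = 8.8 × (19900 − 10.6)/10.6 ≈ 16511.955 mm = 16.512 m.

16.5 m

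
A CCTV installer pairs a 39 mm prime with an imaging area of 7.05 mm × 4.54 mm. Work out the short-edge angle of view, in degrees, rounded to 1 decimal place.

Angle of view α = 2·arctan(h/2f) with h = 4.54 mm and f = 39 mm.
h/2f = 0.05821; arctan(0.05821) ≈ 3.3311°, so α ≈ 6.6623°.

6.7°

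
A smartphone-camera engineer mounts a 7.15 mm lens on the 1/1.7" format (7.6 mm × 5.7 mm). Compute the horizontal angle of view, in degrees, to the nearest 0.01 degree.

Angle of view α = 2·arctan(w/2f) with w = 7.6 mm and f = 7.15 mm.
w/2f = 0.53147; arctan(0.53147) ≈ 27.9892°, so α ≈ 55.9785°.

55.98°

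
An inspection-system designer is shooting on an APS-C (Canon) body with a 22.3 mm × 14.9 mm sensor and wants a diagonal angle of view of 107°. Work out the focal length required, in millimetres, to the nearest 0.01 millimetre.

Sensor diagonal = √(22.3² + 14.9²) = √719.3000 ≈ 26.8198 mm.
From α = 2·arctan(d/2f) we get f = d / (2·tan(α/2)).
With d = 26.8198 mm and α/2 = 53.5°, tan(α/2) ≈ 1.35142, so f ≈ 26.8198 / 2.70284 ≈ 9.9228 mm.

9.92 mm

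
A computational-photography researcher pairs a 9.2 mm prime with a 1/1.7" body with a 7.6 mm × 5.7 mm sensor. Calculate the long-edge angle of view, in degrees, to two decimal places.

44.89°

Angle of view α = 2·arctan(w/2f) with w = 7.6 mm and f = 9.2 mm.
w/2f = 0.41304; arctan(0.41304) ≈ 22.4428°, so α ≈ 44.8855°.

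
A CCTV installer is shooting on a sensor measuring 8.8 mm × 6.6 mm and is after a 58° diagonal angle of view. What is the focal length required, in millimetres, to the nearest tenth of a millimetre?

9.9 mm

Sensor diagonal = √(8.8² + 6.6²) = √121.0000 ≈ 11.0000 mm.
From α = 2·arctan(d/2f) we get f = d / (2·tan(α/2)).
With d = 11.0000 mm and α/2 = 29°, tan(α/2) ≈ 0.55431, so f ≈ 11.0000 / 1.10862 ≈ 9.9223 mm.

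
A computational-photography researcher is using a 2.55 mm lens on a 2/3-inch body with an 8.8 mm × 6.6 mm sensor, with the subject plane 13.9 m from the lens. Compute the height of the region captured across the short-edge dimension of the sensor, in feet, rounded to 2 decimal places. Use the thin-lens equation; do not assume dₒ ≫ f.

dₒ: 13.9 m = 13900 mm.
Similar triangles through the lens centre give W/dₒ = h/dᵢ; with 1/f = 1/dₒ + 1/dᵢ this gives W = h·(dₒ − f)/f.
W = 6.6 mm × (13900 − 2.55) / 2.55 = 6.6 × 5449.9804 ≈ 35969.871 mm = 35969.871/304.8 ft = 118.011 ft.

118.01 ft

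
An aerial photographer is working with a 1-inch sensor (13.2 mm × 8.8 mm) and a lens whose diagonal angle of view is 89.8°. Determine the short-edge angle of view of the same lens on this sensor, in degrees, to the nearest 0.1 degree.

Sensor diagonal = √(13.2² + 8.8²) = √251.6800 ≈ 15.8644 mm.
From the diagonal AOV: f = 15.8644 / (2·tan(44.9°)) = 15.8644 / 1.99303 ≈ 7.9599 mm.
Short-edge AOV = 2·arctan(8.8 / (2 × 7.9599)) = 2·arctan(0.55277) ≈ 57.8648°.

57.9°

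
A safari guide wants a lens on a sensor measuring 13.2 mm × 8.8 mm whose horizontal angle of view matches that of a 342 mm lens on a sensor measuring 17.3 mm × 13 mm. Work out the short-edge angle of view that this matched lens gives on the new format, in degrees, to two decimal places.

1.93°

Equal horizontal AOV ⇒ f₂ = f₁ · 13.2/17.3 = 342 × 0.76301 ≈ 260.9480 mm.
Short-edge AOV on the new format = 2·arctan(8.8 / (2 × 260.9480)) = 2·arctan(0.01686) ≈ 1.9320°.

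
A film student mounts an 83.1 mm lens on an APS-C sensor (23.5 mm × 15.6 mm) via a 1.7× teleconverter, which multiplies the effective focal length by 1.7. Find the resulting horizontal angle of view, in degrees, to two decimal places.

Effective focal length f = 83.1 × 1.7 = 141.27 mm.
α = 2·arctan(23.5 / (2 × 141.27)) = 2·arctan(0.08317) ≈ 9.5092°.

9.51°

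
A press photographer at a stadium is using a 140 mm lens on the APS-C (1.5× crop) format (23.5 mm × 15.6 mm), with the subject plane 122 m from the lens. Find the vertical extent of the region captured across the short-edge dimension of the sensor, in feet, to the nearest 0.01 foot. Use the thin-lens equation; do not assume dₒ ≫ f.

dₒ: 122 m = 122000 mm.
Similar triangles through the lens centre give W/dₒ = h/dᵢ; with 1/f = 1/dₒ + 1/dᵢ this gives W = h·(dₒ − f)/f.
W = 15.6 mm × (122000 − 140) / 140 = 15.6 × 870.4286 ≈ 13578.686 mm = 13578.686/304.8 ft = 44.5495 ft.

44.55 ft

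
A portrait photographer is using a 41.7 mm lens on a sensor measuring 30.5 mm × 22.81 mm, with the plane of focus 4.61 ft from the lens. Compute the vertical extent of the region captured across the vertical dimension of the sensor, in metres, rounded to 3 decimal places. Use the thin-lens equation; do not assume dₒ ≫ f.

dₒ: 4.61 ft × 304.8 mm/ft = 1405.13 mm.
Similar triangles through the lens centre give W/dₒ = h/dᵢ; with 1/f = 1/dₒ + 1/dᵢ this gives W = h·(dₒ − f)/f.
W = 22.81 mm × (1405.13 − 41.7) / 41.7 = 22.81 × 32.6961 ≈ 745.798 mm = 0.745798 m.

0.746 m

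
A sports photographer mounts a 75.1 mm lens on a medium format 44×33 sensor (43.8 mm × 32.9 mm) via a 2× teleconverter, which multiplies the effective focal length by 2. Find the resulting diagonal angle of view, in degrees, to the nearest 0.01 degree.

Effective focal length f = 75.1 × 2 = 150.2 mm.
Sensor diagonal = √(43.8² + 32.9²) = √3000.8500 ≈ 54.7800 mm.
α = 2·arctan(54.780 / (2 × 150.2)) = 2·arctan(0.18236) ≈ 20.6694°.

20.67°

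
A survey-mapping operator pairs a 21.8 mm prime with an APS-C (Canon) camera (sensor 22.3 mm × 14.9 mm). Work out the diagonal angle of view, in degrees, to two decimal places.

63.19°

Sensor diagonal = √(22.3² + 14.9²) = √719.3000 ≈ 26.8198 mm.
Angle of view α = 2·arctan(d/2f) with d = 26.8198 mm and f = 21.8 mm.
d/2f = 0.61513; arctan(0.61513) ≈ 31.5970°, so α ≈ 63.1940°.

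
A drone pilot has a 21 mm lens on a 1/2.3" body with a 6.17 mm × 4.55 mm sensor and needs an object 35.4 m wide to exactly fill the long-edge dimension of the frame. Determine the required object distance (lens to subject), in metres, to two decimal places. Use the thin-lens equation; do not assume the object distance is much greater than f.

120.51 m

W: 35.4 m = 35400 mm.
Magnification m = w/W = dᵢ/dₒ; combined with 1/f = 1/dₒ + 1/dᵢ this gives dₒ = f·(1 + W/w).
dₒ = 21 mm × (1 + 35400/6.17) = 21 × 5738.4392 ≈ 120507.224 mm = 120.507 m.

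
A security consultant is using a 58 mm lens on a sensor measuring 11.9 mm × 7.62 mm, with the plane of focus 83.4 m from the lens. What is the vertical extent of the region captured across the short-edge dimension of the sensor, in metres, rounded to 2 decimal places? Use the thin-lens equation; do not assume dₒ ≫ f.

dₒ: 83.4 m = 83400 mm.
Similar triangles through the lens centre give W/dₒ = h/dᵢ; with 1/f = 1/dₒ + 1/dᵢ this gives W = h·(dₒ − f)/f.
W = 7.62 mm × (83400 − 58) / 58 = 7.62 × 1436.9310 ≈ 10949.414 mm = 10.9494 m.

10.95 m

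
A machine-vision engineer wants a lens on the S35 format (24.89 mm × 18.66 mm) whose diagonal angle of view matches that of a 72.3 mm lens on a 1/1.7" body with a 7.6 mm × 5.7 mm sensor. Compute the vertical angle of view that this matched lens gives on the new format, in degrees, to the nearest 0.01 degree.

4.51°

Sensor diagonal = √(7.6² + 5.7²) = √90.2500 ≈ 9.5000 mm.
Sensor diagonal = √(24.89² + 18.66²) = √967.7077 ≈ 31.1080 mm.
Equal diagonal AOV ⇒ f₂ = f₁ · 31.1080/9.5000 = 72.3 × 3.27453 ≈ 236.7483 mm.
Vertical AOV on the new format = 2·arctan(18.66 / (2 × 236.7483)) = 2·arctan(0.03941) ≈ 4.5136°.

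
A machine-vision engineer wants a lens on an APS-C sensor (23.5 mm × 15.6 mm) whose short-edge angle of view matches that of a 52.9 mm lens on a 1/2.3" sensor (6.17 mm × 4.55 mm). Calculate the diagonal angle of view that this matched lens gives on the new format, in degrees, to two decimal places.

Equal short-edge AOV ⇒ f₂ = f₁ · 15.6/4.55 = 52.9 × 3.42857 ≈ 181.3714 mm.
Sensor diagonal = √(23.5² + 15.6²) = √795.6100 ≈ 28.2066 mm.
Diagonal AOV on the new format = 2·arctan(28.2066 / (2 × 181.3714)) = 2·arctan(0.07776) ≈ 8.8926°.

8.89°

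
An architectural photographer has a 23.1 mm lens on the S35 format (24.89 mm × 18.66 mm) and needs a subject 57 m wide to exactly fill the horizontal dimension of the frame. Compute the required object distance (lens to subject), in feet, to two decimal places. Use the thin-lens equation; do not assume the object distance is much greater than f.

173.63 ft

W: 57 m = 57000 mm.
Magnification m = w/W = dᵢ/dₒ; combined with 1/f = 1/dₒ + 1/dᵢ this gives dₒ = f·(1 + W/w).
dₒ = 23.1 mm × (1 + 57000/24.89) = 23.1 × 2291.0763 ≈ 52923.863 mm = 52923.863/304.8 ft = 173.635 ft.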